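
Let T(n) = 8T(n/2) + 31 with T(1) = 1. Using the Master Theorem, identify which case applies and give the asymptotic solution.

a=8, b=2, f(n)=31.
log_2(8) = 3 > 0.
Since f(n) = O(n^0) is polynomially smaller than n^3, Case 1 applies.
T(n) = Theta(n^3).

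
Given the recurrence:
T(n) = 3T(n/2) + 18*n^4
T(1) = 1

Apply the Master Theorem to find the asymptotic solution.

a=3, b=2, f(n)=18*n^4. log_2(3) = 1.585 < 4. Case 3: T(n) = O(n^4).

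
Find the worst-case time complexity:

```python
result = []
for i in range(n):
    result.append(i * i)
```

Time complexity: O(n).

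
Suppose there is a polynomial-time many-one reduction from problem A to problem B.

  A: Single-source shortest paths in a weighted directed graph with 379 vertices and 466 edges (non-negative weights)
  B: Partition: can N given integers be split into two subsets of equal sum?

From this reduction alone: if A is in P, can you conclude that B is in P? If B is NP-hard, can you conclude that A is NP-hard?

A poly-time reduction A <=_p B transfers tractability DOWN (B easy => A easy) and hardness UP (A hard => B hard), not the reverse.
From A in P, the reduction alone does NOT give B in P: any problem in P trivially reduces to SAT, yet SAT is not known to be in P.
From B NP-hard, the reduction alone does NOT give A NP-hard: again, easy problems reduce to hard ones.
(Here in fact A is P and B is NP-complete.)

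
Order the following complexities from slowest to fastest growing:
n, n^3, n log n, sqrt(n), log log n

Ordered by growth rate: log log n < sqrt(n) < n < n log n < n^3.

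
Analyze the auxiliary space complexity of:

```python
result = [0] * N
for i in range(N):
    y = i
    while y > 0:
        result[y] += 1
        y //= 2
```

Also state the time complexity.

Space complexity: O(n).
Auxiliary storage grows linearly with the input size n in the worst case.
Time complexity: O(n log n).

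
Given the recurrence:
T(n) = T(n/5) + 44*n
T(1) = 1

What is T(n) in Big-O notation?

Geometric series: 44*n*(1 + 1/5 + 1/5^2 + ...) = O(n). T(n) = O(n).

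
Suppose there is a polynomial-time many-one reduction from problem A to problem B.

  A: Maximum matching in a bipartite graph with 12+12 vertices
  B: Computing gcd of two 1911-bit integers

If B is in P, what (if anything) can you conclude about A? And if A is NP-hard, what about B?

A poly-time reduction A <=_p B means any A-instance can be transformed to a B-instance in poly time.
If B is in P: compose the reduction with B's poly-time algorithm to solve A in poly time, so A is in P.
If A is NP-hard: every NP problem reduces to A, which reduces to B; composing reductions, every NP problem reduces to B, so B is NP-hard.
(Here in fact A is P and B is P.)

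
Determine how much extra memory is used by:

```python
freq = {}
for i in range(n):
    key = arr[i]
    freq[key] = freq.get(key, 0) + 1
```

Space complexity: O(n).
Auxiliary storage grows linearly with the input size n in the worst case.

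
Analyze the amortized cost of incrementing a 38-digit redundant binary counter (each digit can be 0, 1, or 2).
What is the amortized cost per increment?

A redundant counter on 38 digits allows digit values 0, 1, 2. Increment adds 1 to the least significant digit and carries any 2 to a 0 plus +1 on the next digit. With potential Phi = (number of 2-digits), each increment does O(1) actual work plus a chain of carries, each of which decreases Phi by 1. Amortized O(1).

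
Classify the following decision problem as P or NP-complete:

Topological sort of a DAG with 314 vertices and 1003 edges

This problem is in P: DFS-based topological sort runs in O(V+E).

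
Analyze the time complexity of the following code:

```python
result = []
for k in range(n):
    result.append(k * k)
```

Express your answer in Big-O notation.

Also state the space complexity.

Time complexity: O(n).
Space complexity: O(n).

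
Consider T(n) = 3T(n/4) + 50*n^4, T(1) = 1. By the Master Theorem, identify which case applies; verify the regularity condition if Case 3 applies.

a=3, b=4, f(n)=50*n^4.
log_4(3) = 0.7925 < 4.
f(n) = Omega(n^(0.7925+epsilon)) for some epsilon > 0, so Case 3 is the candidate.
Regularity: a*f(n/b) = 3*50*(n/4)^4 = (3/256)*50*n^4 <= c*f(n) with c = 3/256 < 1. Satisfied.
Case 3: T(n) = Theta(n^4).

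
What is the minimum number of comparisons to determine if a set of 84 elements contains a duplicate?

Determining if 84 elements are all distinct requires Omega(n log n) comparisons in the comparison model. This follows from the element distinctness lower bound.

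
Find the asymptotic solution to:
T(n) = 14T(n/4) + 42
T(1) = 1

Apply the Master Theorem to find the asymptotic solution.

a=14, b=4, f(n)=42. log_4(14) = 1.904. Case 1 of Master Theorem: T(n) = O(n^1.904).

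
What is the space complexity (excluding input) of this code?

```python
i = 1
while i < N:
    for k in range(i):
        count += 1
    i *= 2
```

Space complexity: O(1).
Only a constant amount of auxiliary storage is used; nothing grows with n.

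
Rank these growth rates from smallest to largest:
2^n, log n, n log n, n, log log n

Ordered by growth rate: log log n < log n < n < n log n < 2^n.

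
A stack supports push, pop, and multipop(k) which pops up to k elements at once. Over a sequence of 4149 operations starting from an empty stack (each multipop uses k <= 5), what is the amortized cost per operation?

Each element is pushed exactly once and popped at most once (whether by pop or as part of a multipop). So the total number of individual pops over the whole sequence is at most the number of pushes, which is at most 4149. Total work <= 2 * 4149, hence O(1) amortized per operation.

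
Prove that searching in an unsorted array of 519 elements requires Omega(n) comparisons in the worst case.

An adversary can always place the target in the last position checked. Until all 519 positions are examined, the target might be in any unchecked position. Therefore 519 comparisons are necessary.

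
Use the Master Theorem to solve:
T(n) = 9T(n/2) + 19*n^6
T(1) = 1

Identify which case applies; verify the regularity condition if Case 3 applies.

a=9, b=2, f(n)=19*n^6.
log_2(9) = 3.17 < 6.
f(n) = Omega(n^(3.17+epsilon)) for some epsilon > 0, so Case 3 is the candidate.
Regularity: a*f(n/b) = 9*19*(n/2)^6 = (9/64)*19*n^6 <= c*f(n) with c = 9/64 < 1. Satisfied.
Case 3: T(n) = Theta(n^6).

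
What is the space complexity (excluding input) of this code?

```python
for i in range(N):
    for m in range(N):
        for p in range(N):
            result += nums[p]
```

Space complexity: O(1).
Only a constant amount of auxiliary storage is used; nothing grows with n.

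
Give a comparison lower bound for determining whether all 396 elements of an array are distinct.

In the algebraic decision-tree model, the YES region for element distinctness on 396 elements has 396! connected components (one per ordering). Ben-Or's theorem then gives a lower bound of Omega(log(n!)) = Omega(n log n).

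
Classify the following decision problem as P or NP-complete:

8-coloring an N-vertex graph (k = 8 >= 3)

This problem is NP-complete: graph k-coloring for k>=3 is NP-complete by reduction from 3-SAT.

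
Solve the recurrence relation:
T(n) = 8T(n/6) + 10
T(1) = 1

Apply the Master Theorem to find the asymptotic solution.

a=8, b=6, f(n)=10. log_6(8) = 1.161. Case 1 of Master Theorem: T(n) = O(n^1.161).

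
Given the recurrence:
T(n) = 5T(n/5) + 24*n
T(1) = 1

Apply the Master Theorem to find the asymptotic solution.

a=5, b=5, f(n)=24*n. log_5(5) = 1. Case 2: T(n) = O(n log n).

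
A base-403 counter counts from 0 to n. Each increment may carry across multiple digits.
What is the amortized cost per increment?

Digit at position i changes every 403^i increments. Total digit changes over n increments: n * 403/(403-1) = O(n). Amortized: O(1).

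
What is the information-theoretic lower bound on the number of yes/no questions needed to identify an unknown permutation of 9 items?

There are 9! = 362880 permutations. Each yes/no question gives at most 1 bit, so at least ceil(log_2(362880)) = 19 questions are needed.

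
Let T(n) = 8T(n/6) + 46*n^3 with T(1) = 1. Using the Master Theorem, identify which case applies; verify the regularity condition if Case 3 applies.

a=8, b=6, f(n)=46*n^3.
log_6(8) = 1.161 < 3.
f(n) = Omega(n^(1.161+epsilon)) for some epsilon > 0, so Case 3 is the candidate.
Regularity: a*f(n/b) = 8*46*(n/6)^3 = (8/216)*46*n^3 <= c*f(n) with c = 8/216 < 1. Satisfied.
Case 3: T(n) = Theta(n^3).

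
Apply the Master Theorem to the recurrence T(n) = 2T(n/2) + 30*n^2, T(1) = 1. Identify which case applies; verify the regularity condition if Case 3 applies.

a=2, b=2, f(n)=30*n^2.
log_2(2) = 1 < 2.
f(n) = Omega(n^(1+epsilon)) for some epsilon > 0, so Case 3 is the candidate.
Regularity: a*f(n/b) = 2*30*(n/2)^2 = (2/4)*30*n^2 <= c*f(n) with c = 2/4 < 1. Satisfied.
Case 3: T(n) = Theta(n^2).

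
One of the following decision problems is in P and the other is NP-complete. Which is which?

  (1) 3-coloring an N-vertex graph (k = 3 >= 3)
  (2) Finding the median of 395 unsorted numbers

(1) is NP-complete: graph k-coloring for k>=3 is NP-complete by reduction from 3-SAT.
(2) is P: linear-time selection (median-of-medians) runs in O(n).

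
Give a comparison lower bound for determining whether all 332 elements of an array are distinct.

In the algebraic decision-tree model, the YES region for element distinctness on 332 elements has 332! connected components (one per ordering). Ben-Or's theorem then gives a lower bound of Omega(log(n!)) = Omega(n log n).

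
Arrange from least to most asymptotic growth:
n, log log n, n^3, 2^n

Ordered by growth rate: log log n < n < n^3 < 2^n.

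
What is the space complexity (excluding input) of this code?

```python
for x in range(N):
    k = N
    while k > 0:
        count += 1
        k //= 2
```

Space complexity: O(1).
Only a constant amount of auxiliary storage is used; nothing grows with n.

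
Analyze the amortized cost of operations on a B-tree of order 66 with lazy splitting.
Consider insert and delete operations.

In a B-tree of order 66, a node splits when it has 66 keys. With lazy splitting, we use potential Phi = number of full nodes + number of near-empty nodes. Each split costs O(1) but reduces potential. Between splits, at least 33 insertions must occur in that node. Amortized structural cost is O(1) per operation, plus O(log_66 n) traversal.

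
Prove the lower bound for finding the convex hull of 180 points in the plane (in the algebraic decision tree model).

Reduction from sorting: given 180 numbers x_1,...,x_{180}, map x_i to the point (x_i, x_i^2) on the parabola y = x^2. All points are on the convex hull, and walking the hull gives them in sorted x-order. Since sorting requires Omega(n log n), so does planar convex hull.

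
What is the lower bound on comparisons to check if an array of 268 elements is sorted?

To verify 268 elements are sorted, we must compare each consecutive pair. Skipping any pair allows an adversary to swap them. Therefore 267 comparisons are necessary and sufficient.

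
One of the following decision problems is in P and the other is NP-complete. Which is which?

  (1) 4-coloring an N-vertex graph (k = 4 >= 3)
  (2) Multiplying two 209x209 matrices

(1) is NP-complete: graph k-coloring for k>=3 is NP-complete by reduction from 3-SAT.
(2) is P: the schoolbook algorithm runs in O(n^3).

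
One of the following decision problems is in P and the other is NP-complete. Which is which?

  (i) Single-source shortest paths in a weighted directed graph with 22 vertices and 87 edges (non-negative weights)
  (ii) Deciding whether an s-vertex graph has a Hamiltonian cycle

(i) is P: Dijkstra's algorithm runs in O((V+E) log V).
(ii) is NP-complete: one of Karp's 21 NP-complete problems.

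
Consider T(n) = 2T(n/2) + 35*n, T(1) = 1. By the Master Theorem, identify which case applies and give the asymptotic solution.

a=2, b=2, f(n)=35*n.
log_2(2) = 1, so n^(log_b(a)) = n.
f(n) = Theta(n), so Case 2 applies.
T(n) = Theta(n log n).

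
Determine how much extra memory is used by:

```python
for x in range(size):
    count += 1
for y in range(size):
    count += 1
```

Space complexity: O(1).
Only a constant amount of auxiliary storage is used; nothing grows with n.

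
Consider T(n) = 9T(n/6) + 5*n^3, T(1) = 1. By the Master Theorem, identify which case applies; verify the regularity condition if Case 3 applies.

a=9, b=6, f(n)=5*n^3.
log_6(9) = 1.226 < 3.
f(n) = Omega(n^(1.226+epsilon)) for some epsilon > 0, so Case 3 is the candidate.
Regularity: a*f(n/b) = 9*5*(n/6)^3 = (9/216)*5*n^3 <= c*f(n) with c = 9/216 < 1. Satisfied.
Case 3: T(n) = Theta(n^3).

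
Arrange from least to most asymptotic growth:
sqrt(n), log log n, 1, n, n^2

Ordered by growth rate: 1 < log log n < sqrt(n) < n < n^2.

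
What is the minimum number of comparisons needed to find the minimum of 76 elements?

Finding the minimum requires 75 comparisons, identical reasoning to finding the maximum. Each comparison eliminates one candidate.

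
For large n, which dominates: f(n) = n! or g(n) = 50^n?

f(n) = n! grows faster: n!/50^n -> infinity by Stirling.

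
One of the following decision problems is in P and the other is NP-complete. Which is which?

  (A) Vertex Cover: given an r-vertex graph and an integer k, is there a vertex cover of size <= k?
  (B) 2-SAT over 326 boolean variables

(A) is NP-complete: one of Karp's 21 NP-complete problems (with k part of the input; for any fixed constant k it is in P).
(B) is P: 2-SAT is solvable in linear time via implication-graph SCCs.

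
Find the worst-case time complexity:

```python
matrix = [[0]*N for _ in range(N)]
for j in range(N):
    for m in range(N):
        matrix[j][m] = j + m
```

Time complexity: O(n^2).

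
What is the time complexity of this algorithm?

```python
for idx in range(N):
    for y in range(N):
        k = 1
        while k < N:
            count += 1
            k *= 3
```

Time complexity: O(n^2 log n).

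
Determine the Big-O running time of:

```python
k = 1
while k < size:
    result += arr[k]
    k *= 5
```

Time complexity: O(log n).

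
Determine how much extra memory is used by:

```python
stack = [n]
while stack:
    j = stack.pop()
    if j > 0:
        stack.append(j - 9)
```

Space complexity: O(1).
Only a constant amount of auxiliary storage is used; nothing grows with n.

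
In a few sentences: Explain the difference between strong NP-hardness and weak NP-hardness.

A problem is strongly NP-hard if it remains NP-hard even when all numbers in the input are bounded by a polynomial in the input length. A weakly NP-hard problem admits a pseudopolynomial algorithm. Subset Sum is weakly NP-hard (has O(nW) DP). 3-SAT is strongly NP-hard (no numeric parameters).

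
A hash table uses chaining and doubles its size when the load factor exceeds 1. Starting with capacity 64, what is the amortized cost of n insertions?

Rehashing occurs when load exceeds 1. Total rehash cost is geometric series summing to O(n). Each insertion itself is O(1). Amortized: O(1).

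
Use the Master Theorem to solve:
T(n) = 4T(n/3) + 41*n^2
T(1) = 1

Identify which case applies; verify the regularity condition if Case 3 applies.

a=4, b=3, f(n)=41*n^2.
log_3(4) = 1.262 < 2.
f(n) = Omega(n^(1.262+epsilon)) for some epsilon > 0, so Case 3 is the candidate.
Regularity: a*f(n/b) = 4*41*(n/3)^2 = (4/9)*41*n^2 <= c*f(n) with c = 4/9 < 1. Satisfied.
Case 3: T(n) = Theta(n^2).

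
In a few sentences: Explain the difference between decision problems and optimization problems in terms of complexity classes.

Decision problems have yes/no answers and are classified into P, NP, etc. Optimization problems seek the best solution. Every optimization problem has a corresponding decision version. If the decision version is NP-complete, the optimization version is NP-hard.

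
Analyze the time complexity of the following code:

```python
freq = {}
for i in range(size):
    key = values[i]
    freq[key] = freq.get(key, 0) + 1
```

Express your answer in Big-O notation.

Time complexity: O(n).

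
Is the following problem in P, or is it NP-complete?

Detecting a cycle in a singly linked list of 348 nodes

This problem is in P: Floyd's tortoise-and-hare runs in O(n) time, O(1) space.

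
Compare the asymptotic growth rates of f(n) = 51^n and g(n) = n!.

g(n) = n! grows faster: n!/51^n -> infinity by Stirling.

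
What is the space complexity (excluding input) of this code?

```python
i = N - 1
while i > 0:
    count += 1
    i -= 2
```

Space complexity: O(1).
Only a constant amount of auxiliary storage is used; nothing grows with n.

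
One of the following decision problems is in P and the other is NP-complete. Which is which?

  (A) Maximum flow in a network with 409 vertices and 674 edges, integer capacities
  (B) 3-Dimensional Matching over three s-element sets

(A) is P: Edmonds-Karp / push-relabel run in polynomial time.
(B) is NP-complete: one of Karp's 21 NP-complete problems.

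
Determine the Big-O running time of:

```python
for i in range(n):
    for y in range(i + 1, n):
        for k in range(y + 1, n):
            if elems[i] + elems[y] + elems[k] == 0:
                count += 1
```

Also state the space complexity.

Time complexity: O(n^3).
Space complexity: O(1).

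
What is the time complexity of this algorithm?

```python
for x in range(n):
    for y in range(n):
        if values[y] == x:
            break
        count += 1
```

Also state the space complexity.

Time complexity: O(n^2).
Space complexity: O(1).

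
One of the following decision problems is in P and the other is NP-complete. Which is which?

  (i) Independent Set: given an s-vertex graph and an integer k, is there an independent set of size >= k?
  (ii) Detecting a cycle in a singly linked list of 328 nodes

(i) is NP-complete: complement of Clique (with k part of the input).
(ii) is P: Floyd's tortoise-and-hare runs in O(n) time, O(1) space.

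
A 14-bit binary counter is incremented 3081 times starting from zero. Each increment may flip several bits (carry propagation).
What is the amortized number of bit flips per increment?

Bit i flips on every 2^i-th increment, so over 3081 increments bit i flips floor(3081/2^i) times. Summing over i: total flips < 2 * 3081. Amortized: < 2 = O(1) per increment.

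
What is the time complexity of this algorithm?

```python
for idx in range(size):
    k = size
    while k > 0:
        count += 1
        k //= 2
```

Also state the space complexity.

Time complexity: O(n log n).
Space complexity: O(1).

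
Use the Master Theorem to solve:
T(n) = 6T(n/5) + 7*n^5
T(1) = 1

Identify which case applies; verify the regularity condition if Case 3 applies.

a=6, b=5, f(n)=7*n^5.
log_5(6) = 1.113 < 5.
f(n) = Omega(n^(1.113+epsilon)) for some epsilon > 0, so Case 3 is the candidate.
Regularity: a*f(n/b) = 6*7*(n/5)^5 = (6/3125)*7*n^5 <= c*f(n) with c = 6/3125 < 1. Satisfied.
Case 3: T(n) = Theta(n^5).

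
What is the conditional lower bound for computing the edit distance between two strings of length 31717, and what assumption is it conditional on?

Under SETH (the Strong Exponential Time Hypothesis), edit distance on length-31717 strings cannot be computed in O(n^(2-epsilon)) time for any epsilon > 0 (Backurs-Indyk). The reduction is from CNF-SAT via the orthogonal vectors problem.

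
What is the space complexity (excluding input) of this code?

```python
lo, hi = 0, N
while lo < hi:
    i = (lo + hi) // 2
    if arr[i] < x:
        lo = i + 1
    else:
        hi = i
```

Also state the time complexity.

Space complexity: O(1).
Only a constant amount of auxiliary storage is used; nothing grows with n.
Time complexity: O(log n).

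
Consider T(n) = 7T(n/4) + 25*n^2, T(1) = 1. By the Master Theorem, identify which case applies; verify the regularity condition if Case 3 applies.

a=7, b=4, f(n)=25*n^2.
log_4(7) = 1.404 < 2.
f(n) = Omega(n^(1.404+epsilon)) for some epsilon > 0, so Case 3 is the candidate.
Regularity: a*f(n/b) = 7*25*(n/4)^2 = (7/16)*25*n^2 <= c*f(n) with c = 7/16 < 1. Satisfied.
Case 3: T(n) = Theta(n^2).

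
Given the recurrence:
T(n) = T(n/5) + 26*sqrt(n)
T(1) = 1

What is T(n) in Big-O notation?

Each level contributes sqrt(n/5^k). Geometric series with ratio 1/sqrt(5) < 1 sums to O(sqrt(n)).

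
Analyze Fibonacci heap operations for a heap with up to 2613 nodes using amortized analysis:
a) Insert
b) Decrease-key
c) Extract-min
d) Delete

Fibonacci heaps use lazy consolidation. Potential function Phi = t + 2m (t = number of trees, m = marked nodes).
- Insert: O(1) actual, Delta Phi = +1 (one new tree) => O(1) amortized.
- Decrease-key: with c cascading cuts, actual cost is O(c); Delta Phi <= c - 2(c-1) + 2 = 4 - c (c new trees; >= c-1 marks cleared; <= 1 new mark). Amortized O(c) + (4 - c) = O(1).
- Extract-min: O(D(n) + t) actual; consolidation drops t to <= D(n)+1, so Delta Phi pays for the t term. D(n) = O(log n) for n = 2613 => O(log n) amortized.
- Delete: decrease-key to -inf then extract-min = O(log n).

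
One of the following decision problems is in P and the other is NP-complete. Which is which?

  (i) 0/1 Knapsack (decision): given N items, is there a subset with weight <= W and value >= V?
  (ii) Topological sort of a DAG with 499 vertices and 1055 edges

(i) is NP-complete: reduces from Subset Sum.
(ii) is P: DFS-based topological sort runs in O(V+E).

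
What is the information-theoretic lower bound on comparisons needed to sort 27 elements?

There are 27! = 10888869450418352160768000000 possible orderings. Each comparison gives 1 bit. We need at least ceil(log_2(10888869450418352160768000000)) = 94 comparisons.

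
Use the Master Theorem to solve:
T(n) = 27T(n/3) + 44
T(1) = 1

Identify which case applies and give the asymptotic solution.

a=27, b=3, f(n)=44.
log_3(27) = 3 > 0.
Since f(n) = O(n^0) is polynomially smaller than n^3, Case 1 applies.
T(n) = Theta(n^3).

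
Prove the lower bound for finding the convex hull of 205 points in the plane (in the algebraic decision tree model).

Reduction from sorting: given 205 numbers x_1,...,x_{205}, map x_i to the point (x_i, x_i^2) on the parabola y = x^2. All points are on the convex hull, and walking the hull gives them in sorted x-order. Since sorting requires Omega(n log n), so does planar convex hull.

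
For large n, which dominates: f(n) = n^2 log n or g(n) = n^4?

g(n) = n^4 grows faster: n^4 / (n^2 log n) = n^2/log n -> infinity.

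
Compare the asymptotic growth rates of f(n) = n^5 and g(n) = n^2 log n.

f(n) = n^5 grows faster: n^5 / (n^2 log n) = n^3/log n -> infinity.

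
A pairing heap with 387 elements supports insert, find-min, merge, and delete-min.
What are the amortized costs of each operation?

Pairing heaps are self-adjusting heap-ordered trees. Insert and merge link two roots: O(1). Find-min reads the root: O(1). Delete-min removes the root, then pairs children in two passes; amortized cost is O(log 387) = O(log n).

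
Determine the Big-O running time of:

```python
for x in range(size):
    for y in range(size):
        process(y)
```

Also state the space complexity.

Time complexity: O(n^2).
Space complexity: O(1).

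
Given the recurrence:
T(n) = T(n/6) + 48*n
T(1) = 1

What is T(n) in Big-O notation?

Geometric series: 48*n*(1 + 1/6 + 1/6^2 + ...) = O(n). T(n) = O(n).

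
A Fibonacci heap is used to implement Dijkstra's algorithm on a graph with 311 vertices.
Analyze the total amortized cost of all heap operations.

Dijkstra performs 311 insert, 311 extract-min, and at most E decrease-key operations. With Fibonacci heap: insert O(1) amortized, extract-min O(log n) amortized, decrease-key O(1) amortized. Total with n = 311: O(n * 1 + n * log n + E * 1) = O(n log n + E).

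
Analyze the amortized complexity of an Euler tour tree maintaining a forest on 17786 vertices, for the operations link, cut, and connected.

An Euler tour tree stores each tree's Euler tour as a balanced BST keyed by tour position. On 17786 vertices: link concatenates two tours via O(1) splits/joins of size <= 2*17786 (O(log n)); cut splits the tour at the two occurrences of the edge (O(log n)); connected compares BST roots (O(log n) to find the root). All O(log n) amortized.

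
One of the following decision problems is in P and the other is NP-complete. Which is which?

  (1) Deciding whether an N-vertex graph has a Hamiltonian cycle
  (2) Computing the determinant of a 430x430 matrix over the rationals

(1) is NP-complete: one of Karp's 21 NP-complete problems.
(2) is P: Gaussian elimination runs in O(n^3).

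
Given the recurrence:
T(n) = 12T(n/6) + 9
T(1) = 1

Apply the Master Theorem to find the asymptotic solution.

a=12, b=6, f(n)=9. log_6(12) = 1.387. Case 1 of Master Theorem: T(n) = O(n^1.387).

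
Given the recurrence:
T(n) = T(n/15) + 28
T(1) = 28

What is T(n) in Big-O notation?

Each step divides n by 15 and adds 28. After log_15(n) steps, T(n) = O(log n).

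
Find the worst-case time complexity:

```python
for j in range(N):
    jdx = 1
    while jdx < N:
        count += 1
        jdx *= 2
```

Time complexity: O(n log n).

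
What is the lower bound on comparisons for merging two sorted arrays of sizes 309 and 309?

Adversary argument: with sizes 309 and 309 (differing by at most 1), interleave the two arrays so that every consecutive pair in the output comes from different inputs. Then each of the 617 adjacent output pairs must be directly compared, or the algorithm cannot determine their relative order. So 617 comparisons are necessary; standard merge achieves this.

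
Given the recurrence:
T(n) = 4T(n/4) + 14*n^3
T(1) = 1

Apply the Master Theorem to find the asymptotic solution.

a=4, b=4, f(n)=14*n^3. log_4(4) = 1 < 3. Case 3: T(n) = O(n^3).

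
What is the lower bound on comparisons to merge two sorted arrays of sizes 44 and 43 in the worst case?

Adversary: with |44 - 43| <= 1 the inputs can be fully interleaved so that every adjacent pair in the merged output comes from different arrays. Then each of the 86 adjacent pairs must be directly compared, or the algorithm cannot determine their relative order. Standard merge meets this bound.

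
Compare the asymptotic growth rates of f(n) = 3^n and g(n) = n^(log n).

f(n) = 3^n grows faster: take logs: log(n^(log n)) = (log n)^2, log(3^n) = n log 3; n dominates (log n)^2.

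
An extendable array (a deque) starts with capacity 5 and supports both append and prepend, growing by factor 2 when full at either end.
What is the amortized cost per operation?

Growth at either end copies all elements; capacities form a geometric sequence with ratio 2, so total copy cost over n operations is O(n) (two geometric series). Amortized O(1).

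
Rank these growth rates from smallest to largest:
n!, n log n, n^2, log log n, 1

Ordered by growth rate: 1 < log log n < n log n < n^2 < n!.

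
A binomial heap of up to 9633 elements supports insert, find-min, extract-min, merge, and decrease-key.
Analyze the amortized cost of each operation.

A binomial heap with n <= 9633 elements has at most floor(log_2 9633) + 1 = 14 trees. Using potential Phi = number of trees: Insert adds one tree, but cascading merges reduce count -- amortized O(1). Find-min reads the cached minimum pointer: O(1). Extract-min creates O(log n) new trees: O(log n). Merge combines tree lists: O(log n). Decrease-key sifts the element up its tree of height <= log n: O(log n).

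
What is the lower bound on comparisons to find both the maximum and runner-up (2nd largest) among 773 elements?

Lower bound: finding the max needs 773-1 comparisons. By an adversary weight-doubling argument, the maximum element must personally win at least ceil(log_2(773)) = 10 comparisons in any correct algorithm. The 2nd largest is among those 10 direct losers, and distinguishing it requires 10-1 more comparisons. Total >= 773-1 + 10-1 = 781. A balanced tournament achieves this bound exactly.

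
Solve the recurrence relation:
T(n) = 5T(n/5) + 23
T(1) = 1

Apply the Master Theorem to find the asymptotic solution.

a=5, b=5, f(n)=23. log_5(5) = 1. Case 1 of Master Theorem: T(n) = O(n^1).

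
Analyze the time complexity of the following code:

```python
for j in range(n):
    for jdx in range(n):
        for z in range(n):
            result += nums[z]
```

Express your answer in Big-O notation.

Time complexity: O(n^3).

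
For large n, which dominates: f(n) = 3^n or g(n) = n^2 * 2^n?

f(n) = 3^n grows faster: 3^n / (n^2 2^n) = (3/2)^n / n^2 -> infinity since 3/2 > 1.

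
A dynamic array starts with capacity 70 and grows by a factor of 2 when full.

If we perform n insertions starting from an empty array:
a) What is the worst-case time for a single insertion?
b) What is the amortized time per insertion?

(a) Worst-case single insertion: O(n) -- when the array is full at capacity c, the resize copies all c elements, and c can be Theta(n).
(b) Resizes happen at sizes 70, 140, 280, ... Total copy cost for n insertions: 70 + 140 + ... = O(n) (geometric series with ratio 1/2). Amortized cost per insertion: O(n)/n = O(1).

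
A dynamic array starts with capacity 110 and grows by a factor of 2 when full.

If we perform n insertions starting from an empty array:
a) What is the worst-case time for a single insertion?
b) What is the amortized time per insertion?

(a) Worst-case single insertion: O(n) -- when the array is full at capacity c, the resize copies all c elements, and c can be Theta(n).
(b) Resizes happen at sizes 110, 220, 440, ... Total copy cost for n insertions: 110 + 220 + ... = O(n) (geometric series with ratio 1/2). Amortized cost per insertion: O(n)/n = O(1).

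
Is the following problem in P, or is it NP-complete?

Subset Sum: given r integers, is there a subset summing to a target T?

This problem is NP-complete: one of Karp's 21 NP-complete problems.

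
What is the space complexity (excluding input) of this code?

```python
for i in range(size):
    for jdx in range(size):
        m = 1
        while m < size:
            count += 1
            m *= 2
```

Space complexity: O(1).
Only a constant amount of auxiliary storage is used; nothing grows with n.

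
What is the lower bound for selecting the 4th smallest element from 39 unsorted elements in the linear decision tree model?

Selecting the 4th smallest of 39 elements requires Omega(n) comparisons. Every element must be compared at least once. The BFPRT algorithm achieves O(n), making this tight.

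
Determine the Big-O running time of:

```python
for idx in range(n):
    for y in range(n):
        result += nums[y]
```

Time complexity: O(n^2).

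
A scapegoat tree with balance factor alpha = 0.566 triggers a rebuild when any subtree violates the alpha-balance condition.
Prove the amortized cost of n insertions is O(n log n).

Define potential Phi = c * sum of |size(left(v)) - size(right(v))| over all nodes. An insertion at depth d costs O(d) = O(log n) and increases Phi by O(log n). When a rebuild of subtree of size s occurs, it costs O(s) but reduces Phi by Omega(s). With alpha = 0.566, between rebuilds Omega(s) insertions must occur. Amortized cost per insertion: O(log n).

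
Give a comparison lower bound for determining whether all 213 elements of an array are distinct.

In the algebraic decision-tree model, the YES region for element distinctness on 213 elements has 213! connected components (one per ordering). Ben-Or's theorem then gives a lower bound of Omega(log(n!)) = Omega(n log n).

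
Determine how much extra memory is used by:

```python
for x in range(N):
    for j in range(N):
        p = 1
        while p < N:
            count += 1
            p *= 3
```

Space complexity: O(1).
Only a constant amount of auxiliary storage is used; nothing grows with n.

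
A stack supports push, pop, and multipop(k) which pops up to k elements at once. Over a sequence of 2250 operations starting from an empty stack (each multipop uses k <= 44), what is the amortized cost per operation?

Each element is pushed exactly once and popped at most once (whether by pop or as part of a multipop). So the total number of individual pops over the whole sequence is at most the number of pushes, which is at most 2250. Total work <= 2 * 2250, hence O(1) amortized per operation.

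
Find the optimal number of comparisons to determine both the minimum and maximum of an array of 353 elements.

Naive approach: 704 comparisons (352 for max + 352 for min).
Optimal: Compare elements in pairs first (floor(n/2) = 176 comparisons), then find max among winners and min among losers (176 comparisons each).
Total: ceil(3n/2) - 2 = 528 comparisons. An adversary argument shows this is also a lower bound.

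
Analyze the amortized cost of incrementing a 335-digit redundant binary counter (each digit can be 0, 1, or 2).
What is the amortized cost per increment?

A redundant counter on 335 digits allows digit values 0, 1, 2. Increment adds 1 to the least significant digit and carries any 2 to a 0 plus +1 on the next digit. With potential Phi = (number of 2-digits), each increment does O(1) actual work plus a chain of carries, each of which decreases Phi by 1. Amortized O(1).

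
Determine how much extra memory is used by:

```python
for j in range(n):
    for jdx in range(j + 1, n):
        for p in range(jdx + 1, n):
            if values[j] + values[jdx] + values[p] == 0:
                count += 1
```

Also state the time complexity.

Space complexity: O(1).
Only a constant amount of auxiliary storage is used; nothing grows with n.
Time complexity: O(n^3).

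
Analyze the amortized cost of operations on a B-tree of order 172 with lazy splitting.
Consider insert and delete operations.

In a B-tree of order 172, a node splits when it has 172 keys. With lazy splitting, we use potential Phi = number of full nodes + number of near-empty nodes. Each split costs O(1) but reduces potential. Between splits, at least 86 insertions must occur in that node. Amortized structural cost is O(1) per operation, plus O(log_172 n) traversal.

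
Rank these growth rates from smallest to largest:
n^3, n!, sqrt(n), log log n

Ordered by growth rate: log log n < sqrt(n) < n^3 < n!.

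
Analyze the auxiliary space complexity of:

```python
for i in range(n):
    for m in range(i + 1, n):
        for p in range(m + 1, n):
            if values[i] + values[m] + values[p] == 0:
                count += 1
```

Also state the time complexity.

Space complexity: O(1).
Only a constant amount of auxiliary storage is used; nothing grows with n.
Time complexity: O(n^3).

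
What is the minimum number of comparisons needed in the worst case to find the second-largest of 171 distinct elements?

Lower bound: finding the max needs 171-1 comparisons. By the adversary weight-doubling argument, the max must personally win >= ceil(log_2(171)) = 8 comparisons; the 2nd-largest is among those 8 losers, needing 8-1 more comparisons. Total >= 171-1 + 8-1 = 177. A balanced knockout tournament achieves this.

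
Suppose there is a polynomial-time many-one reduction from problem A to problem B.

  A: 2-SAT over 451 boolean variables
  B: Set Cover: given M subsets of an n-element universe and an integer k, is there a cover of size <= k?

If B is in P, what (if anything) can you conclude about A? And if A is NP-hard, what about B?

A poly-time reduction A <=_p B means any A-instance can be transformed to a B-instance in poly time.
If B is in P: compose the reduction with B's poly-time algorithm to solve A in poly time, so A is in P.
If A is NP-hard: every NP problem reduces to A, which reduces to B; composing reductions, every NP problem reduces to B, so B is NP-hard.
(Here in fact A is P and B is NP-complete.)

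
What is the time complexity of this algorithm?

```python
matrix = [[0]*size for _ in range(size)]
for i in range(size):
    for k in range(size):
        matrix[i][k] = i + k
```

Time complexity: O(n^2).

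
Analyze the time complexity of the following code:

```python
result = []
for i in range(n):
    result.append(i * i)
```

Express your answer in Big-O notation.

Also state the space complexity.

Time complexity: O(n).
Space complexity: O(n).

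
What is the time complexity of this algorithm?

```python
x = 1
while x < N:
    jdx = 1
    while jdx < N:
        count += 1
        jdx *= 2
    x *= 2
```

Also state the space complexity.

Time complexity: O(log^2 n).
Space complexity: O(1).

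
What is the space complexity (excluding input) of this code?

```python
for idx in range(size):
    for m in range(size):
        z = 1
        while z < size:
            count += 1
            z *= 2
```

Space complexity: O(1).
Only a constant amount of auxiliary storage is used; nothing grows with n.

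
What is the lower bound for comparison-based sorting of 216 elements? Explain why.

A comparison-based sorting algorithm corresponds to a decision tree. With 216! possible permutations, the tree has 216! leaves. The height is at least log_2(216!) = Omega(n log n) by Stirling's approximation.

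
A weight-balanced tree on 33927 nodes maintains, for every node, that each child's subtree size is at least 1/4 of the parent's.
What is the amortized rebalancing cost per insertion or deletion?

With balance ratio 1/4, tree height is O(log_{4/1}(33927)) = O(log n). A rebalance at a node of size s costs O(s) but requires Omega(s) updates in that subtree to retrigger. Summed over the O(log n) ancestors of the touched leaf, amortized rebalancing is O(log n).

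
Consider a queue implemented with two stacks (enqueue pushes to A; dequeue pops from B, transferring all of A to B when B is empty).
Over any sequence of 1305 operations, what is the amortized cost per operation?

Each element is pushed to A once, popped once, pushed to B once, and popped once: 4 unit operations over its lifetime. Over 1305 operations the total work is O(1305). Amortized O(1) per enqueue/dequeue.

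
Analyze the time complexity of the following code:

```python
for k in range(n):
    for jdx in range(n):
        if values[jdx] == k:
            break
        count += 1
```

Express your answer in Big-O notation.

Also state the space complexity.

Time complexity: O(n^2).
Space complexity: O(1).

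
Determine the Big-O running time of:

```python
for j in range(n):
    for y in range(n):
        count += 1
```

Time complexity: O(n^2).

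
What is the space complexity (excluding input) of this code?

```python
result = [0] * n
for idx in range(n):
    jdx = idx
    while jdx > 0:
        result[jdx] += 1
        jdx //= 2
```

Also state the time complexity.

Space complexity: O(n).
Auxiliary storage grows linearly with the input size n in the worst case.
Time complexity: O(n log n).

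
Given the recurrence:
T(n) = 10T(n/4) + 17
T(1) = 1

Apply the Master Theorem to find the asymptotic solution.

a=10, b=4, f(n)=17. log_4(10) = 1.661. Case 1 of Master Theorem: T(n) = O(n^1.661).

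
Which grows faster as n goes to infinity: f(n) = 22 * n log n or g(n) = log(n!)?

f(n) = 22 * n log n and g(n) = log(n!) are Theta of each other: Stirling: log(n!) = n log n - n + O(log n) = Theta(n log n); the constant 22 doesn't change the Theta class.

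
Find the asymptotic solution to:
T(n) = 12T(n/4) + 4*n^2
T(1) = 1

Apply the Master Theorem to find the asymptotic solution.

a=12, b=4, f(n)=4*n^2. log_4(12) = 1.792 < 2. Case 3: T(n) = O(n^2).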